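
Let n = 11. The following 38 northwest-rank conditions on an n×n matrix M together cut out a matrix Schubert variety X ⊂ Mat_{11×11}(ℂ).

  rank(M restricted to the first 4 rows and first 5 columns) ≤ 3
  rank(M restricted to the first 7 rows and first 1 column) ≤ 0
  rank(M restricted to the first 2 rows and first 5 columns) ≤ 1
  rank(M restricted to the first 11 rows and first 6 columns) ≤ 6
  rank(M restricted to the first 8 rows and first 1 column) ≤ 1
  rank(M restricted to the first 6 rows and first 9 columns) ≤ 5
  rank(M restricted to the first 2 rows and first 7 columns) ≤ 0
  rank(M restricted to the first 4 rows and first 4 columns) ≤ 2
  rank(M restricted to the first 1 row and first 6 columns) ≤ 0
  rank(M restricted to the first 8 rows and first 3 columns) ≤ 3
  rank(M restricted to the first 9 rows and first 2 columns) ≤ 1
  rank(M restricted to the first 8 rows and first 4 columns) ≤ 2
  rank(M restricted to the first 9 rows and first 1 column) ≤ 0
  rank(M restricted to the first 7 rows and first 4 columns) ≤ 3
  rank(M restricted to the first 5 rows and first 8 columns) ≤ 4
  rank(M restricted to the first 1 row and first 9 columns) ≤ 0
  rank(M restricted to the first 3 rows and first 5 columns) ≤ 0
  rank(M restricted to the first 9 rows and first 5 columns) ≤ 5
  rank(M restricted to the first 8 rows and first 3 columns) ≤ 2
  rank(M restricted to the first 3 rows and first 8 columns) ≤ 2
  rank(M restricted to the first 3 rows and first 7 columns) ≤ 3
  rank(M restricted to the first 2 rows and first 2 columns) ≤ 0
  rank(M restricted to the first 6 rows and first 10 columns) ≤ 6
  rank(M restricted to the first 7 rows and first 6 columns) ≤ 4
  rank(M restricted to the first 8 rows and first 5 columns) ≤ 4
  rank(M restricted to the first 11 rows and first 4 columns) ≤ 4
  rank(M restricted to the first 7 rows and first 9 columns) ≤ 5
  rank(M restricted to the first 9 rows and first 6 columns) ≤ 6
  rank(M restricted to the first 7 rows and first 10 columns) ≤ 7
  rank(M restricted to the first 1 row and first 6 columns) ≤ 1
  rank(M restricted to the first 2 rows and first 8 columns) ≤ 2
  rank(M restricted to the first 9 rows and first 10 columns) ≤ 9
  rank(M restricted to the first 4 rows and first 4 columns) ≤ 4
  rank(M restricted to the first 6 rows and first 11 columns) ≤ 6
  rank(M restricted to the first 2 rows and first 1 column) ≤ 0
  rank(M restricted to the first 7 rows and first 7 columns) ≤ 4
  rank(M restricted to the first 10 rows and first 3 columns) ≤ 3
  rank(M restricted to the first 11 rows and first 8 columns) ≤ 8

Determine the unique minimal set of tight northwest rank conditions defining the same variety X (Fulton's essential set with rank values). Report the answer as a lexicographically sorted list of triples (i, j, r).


Recovering R(i,j) via the rank-extension bound from the 38 conditions:

  0 | 0 | 0 | 0 | 0 | 0 | 0 | 0 | 0 | 1 | 1
  0 | 0 | 0 | 0 | 0 | 0 | 0 | 1 | 1 | 2 | 2
  0 | 0 | 0 | 0 | 0 | 1 | 1 | 2 | 2 | 3 | 3
  0 | 1 | 1 | 1 | 1 | 2 | 2 | 3 | 3 | 4 | 4
  0 | 1 | 2 | 2 | 2 | 3 | 3 | 4 | 4 | 5 | 5
  0 | 1 | 2 | 2 | 3 | 4 | 4 | 5 | 5 | 6 | 6
  0 | 1 | 2 | 2 | 3 | 4 | 4 | 5 | 5 | 6 | 7
  0 | 1 | 2 | 2 | 3 | 4 | 5 | 6 | 6 | 7 | 8
  0 | 1 | 2 | 3 | 4 | 5 | 6 | 7 | 7 | 8 | 9
  1 | 2 | 3 | 4 | 5 | 6 | 7 | 8 | 8 | 9 | 10
  1 | 2 | 3 | 4 | 5 | 6 | 7 | 8 | 9 | 10 | 11

giving w = (10, 8, 6, 2, 3, 5, 11, 7, 4, 1, 9) via Δ²R.

7 SE-corners of the 32-cell Rothe diagram give Ess(w):

[(1, 9, 0), (2, 7, 0), (3, 5, 0), (7, 7, 4), (7, 9, 5), (8, 4, 2), (9, 1, 0)]


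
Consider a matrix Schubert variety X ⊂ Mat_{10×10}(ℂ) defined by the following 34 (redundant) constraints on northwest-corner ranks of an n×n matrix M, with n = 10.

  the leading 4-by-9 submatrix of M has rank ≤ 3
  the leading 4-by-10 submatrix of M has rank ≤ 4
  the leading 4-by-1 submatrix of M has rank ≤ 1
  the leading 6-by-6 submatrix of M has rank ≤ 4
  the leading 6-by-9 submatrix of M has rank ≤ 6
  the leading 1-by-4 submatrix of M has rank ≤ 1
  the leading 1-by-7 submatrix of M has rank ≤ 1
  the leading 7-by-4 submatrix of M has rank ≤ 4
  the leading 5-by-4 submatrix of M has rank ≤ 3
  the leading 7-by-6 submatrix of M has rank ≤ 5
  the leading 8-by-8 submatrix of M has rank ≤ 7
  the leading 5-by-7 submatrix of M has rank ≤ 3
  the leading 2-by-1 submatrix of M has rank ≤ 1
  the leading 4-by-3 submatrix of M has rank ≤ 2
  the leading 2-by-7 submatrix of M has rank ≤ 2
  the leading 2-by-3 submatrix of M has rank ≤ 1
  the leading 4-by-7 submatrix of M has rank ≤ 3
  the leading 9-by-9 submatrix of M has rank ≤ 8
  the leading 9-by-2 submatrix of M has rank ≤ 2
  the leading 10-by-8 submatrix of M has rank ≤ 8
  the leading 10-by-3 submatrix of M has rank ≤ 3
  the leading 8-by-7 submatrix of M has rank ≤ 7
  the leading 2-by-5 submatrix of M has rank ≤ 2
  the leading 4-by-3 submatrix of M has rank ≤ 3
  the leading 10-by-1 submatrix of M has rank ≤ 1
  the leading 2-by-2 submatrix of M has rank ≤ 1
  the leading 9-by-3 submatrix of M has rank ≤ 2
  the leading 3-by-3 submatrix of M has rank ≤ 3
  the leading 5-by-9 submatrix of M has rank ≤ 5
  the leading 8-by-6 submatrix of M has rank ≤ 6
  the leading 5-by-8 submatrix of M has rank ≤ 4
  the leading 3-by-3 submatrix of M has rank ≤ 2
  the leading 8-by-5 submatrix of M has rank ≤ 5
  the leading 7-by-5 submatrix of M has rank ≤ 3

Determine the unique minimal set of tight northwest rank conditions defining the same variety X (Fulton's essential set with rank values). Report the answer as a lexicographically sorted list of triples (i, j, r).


The tightest implied rank at each (i,j), from the 34 conditions:

  1 | 1 | 1 | 1 | 1 | 1 | 1 | 1 | 1 | 1
  1 | 1 | 1 | 2 | 2 | 2 | 2 | 2 | 2 | 2
  1 | 2 | 2 | 3 | 3 | 3 | 3 | 3 | 3 | 3
  1 | 2 | 2 | 3 | 3 | 3 | 3 | 3 | 3 | 4
  1 | 2 | 2 | 3 | 3 | 3 | 3 | 4 | 4 | 5
  1 | 2 | 2 | 3 | 3 | 4 | 4 | 5 | 5 | 6
  1 | 2 | 2 | 3 | 3 | 4 | 5 | 6 | 6 | 7
  1 | 2 | 2 | 3 | 4 | 5 | 6 | 7 | 7 | 8
  1 | 2 | 2 | 3 | 4 | 5 | 6 | 7 | 8 | 9
  1 | 2 | 3 | 4 | 5 | 6 | 7 | 8 | 9 | 10

so w = (1, 4, 2, 10, 8, 6, 7, 5, 9, 3).

|D(w)|=18, |Ess(w)|=5:

[(2, 3, 1), (4, 9, 3), (5, 7, 3), (7, 5, 3), (9, 3, 2)]


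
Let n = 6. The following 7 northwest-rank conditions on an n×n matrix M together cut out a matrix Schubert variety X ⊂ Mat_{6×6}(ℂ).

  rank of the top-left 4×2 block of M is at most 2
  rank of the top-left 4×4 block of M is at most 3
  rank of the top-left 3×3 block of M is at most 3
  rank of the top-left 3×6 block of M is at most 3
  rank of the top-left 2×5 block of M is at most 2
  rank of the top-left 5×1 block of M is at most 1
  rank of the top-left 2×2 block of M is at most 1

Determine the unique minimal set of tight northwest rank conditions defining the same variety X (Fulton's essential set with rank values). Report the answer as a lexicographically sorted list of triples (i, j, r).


Computing R[i][j] = min implied NW-rank bound (n=6, 7 conditions):

  i=1: 1 | 1 | 1 | 1 | 1 | 1
  i=2: 1 | 1 | 2 | 2 | 2 | 2
  i=3: 1 | 2 | 3 | 3 | 3 | 3
  i=4: 1 | 2 | 3 | 3 | 4 | 4
  i=5: 1 | 2 | 3 | 4 | 5 | 5
  i=6: 1 | 2 | 3 | 4 | 5 | 6

so w = (1, 3, 2, 5, 4, 6).

Fulton essential set (2 of the 2 Rothe cells):

[(2, 2, 1), (4, 4, 3)]


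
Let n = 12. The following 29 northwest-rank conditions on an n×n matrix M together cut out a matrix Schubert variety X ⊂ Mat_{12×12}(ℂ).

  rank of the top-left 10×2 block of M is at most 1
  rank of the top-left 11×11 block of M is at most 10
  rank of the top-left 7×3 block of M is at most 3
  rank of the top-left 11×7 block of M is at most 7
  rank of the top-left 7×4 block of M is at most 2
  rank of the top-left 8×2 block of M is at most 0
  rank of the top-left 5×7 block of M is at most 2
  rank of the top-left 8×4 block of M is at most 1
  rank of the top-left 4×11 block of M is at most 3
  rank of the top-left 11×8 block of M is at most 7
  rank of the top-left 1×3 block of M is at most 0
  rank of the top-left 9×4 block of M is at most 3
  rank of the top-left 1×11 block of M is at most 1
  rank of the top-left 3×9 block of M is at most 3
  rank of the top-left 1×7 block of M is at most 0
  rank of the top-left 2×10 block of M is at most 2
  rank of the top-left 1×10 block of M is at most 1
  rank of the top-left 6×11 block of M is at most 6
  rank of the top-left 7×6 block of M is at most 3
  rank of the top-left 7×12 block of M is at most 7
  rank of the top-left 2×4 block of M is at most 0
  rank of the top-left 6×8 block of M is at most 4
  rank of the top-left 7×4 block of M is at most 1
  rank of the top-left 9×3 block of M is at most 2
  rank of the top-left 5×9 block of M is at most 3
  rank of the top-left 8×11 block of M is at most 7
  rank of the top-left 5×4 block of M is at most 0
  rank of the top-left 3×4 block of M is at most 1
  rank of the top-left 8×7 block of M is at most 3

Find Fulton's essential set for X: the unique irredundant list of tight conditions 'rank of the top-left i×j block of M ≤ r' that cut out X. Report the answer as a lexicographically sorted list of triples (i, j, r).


Reconstructing r_w from the 29 given conditions:

  i=1: 0  0  0  0  0  0  0  1  1  1  1  1
  i=2: 0  0  0  0  1  1  1  2  2  2  2  2
  i=3: 0  0  0  0  1  2  2  3  3  3  3  3
  i=4: 0  0  0  0  1  2  2  3  3  3  3  4
  i=5: 0  0  0  0  1  2  2  3  3  4  4  5
  i=6: 0  0  1  1  2  3  3  4  4  5  5  6
  i=7: 0  0  1  1  2  3  3  4  5  6  6  7
  i=8: 0  0  1  1  2  3  3  4  5  6  7  8
  i=9: 1  1  2  2  3  4  4  5  6  7  8  9
  i=10: 1  1  2  3  4  5  5  6  7  8  9  10
  i=11: 1  2  3  4  5  6  6  7  8  9  10  11
  i=12: 1  2  3  4  5  6  7  8  9  10  11  12

giving w = (8, 5, 6, 12, 10, 3, 9, 11, 1, 4, 2, 7) via Δ²R.

ℓ(w)=40; the 9 essential cells (i,j,r):

[(1, 7, 0), (4, 11, 3), (5, 4, 0), (5, 7, 2), (5, 9, 3), (8, 2, 0), (8, 4, 1), (8, 7, 3), (10, 2, 1)]


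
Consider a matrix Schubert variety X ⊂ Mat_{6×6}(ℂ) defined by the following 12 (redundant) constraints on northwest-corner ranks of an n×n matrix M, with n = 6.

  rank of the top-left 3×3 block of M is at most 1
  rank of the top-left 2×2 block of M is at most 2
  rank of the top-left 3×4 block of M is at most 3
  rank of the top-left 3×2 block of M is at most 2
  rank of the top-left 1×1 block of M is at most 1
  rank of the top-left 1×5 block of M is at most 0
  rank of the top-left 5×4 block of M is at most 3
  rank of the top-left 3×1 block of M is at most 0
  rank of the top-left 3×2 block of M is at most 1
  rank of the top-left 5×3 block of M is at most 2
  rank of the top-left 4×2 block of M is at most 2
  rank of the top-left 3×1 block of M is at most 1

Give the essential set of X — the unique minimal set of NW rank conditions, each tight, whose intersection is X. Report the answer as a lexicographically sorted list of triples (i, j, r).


Rank table r_w(6×6) implied by the 12 constraints:

  i=1: 0  0  0  0  0  1
  i=2: 0  1  1  1  1  2
  i=3: 0  1  1  2  2  3
  i=4: 1  2  2  3  3  4
  i=5: 1  2  2  3  4  5
  i=6: 1  2  3  4  5  6

giving w = (6, 2, 4, 1, 5, 3) via Δ²R.

Rothe diagram D(w) (9 cells), 4 SE-corners (essential conditions):

[(1, 5, 0), (3, 1, 0), (3, 3, 1), (5, 3, 2)]


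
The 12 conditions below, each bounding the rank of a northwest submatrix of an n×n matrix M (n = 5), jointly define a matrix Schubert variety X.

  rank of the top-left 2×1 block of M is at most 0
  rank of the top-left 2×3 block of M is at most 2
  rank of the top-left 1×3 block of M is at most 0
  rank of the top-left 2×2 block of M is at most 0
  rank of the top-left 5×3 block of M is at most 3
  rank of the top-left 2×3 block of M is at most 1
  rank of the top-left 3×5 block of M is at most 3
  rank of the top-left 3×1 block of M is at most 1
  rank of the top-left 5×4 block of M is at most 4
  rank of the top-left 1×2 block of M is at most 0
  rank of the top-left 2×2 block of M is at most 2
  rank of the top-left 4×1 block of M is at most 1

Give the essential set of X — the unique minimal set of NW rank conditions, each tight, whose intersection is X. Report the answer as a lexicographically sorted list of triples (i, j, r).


Recovering R(i,j) via the rank-extension bound from the 12 conditions:

  R[1]: 0 0 0 1 1
  R[2]: 0 0 1 2 2
  R[3]: 1 1 2 3 3
  R[4]: 1 2 3 4 4
  R[5]: 1 2 3 4 5

so w = (4, 3, 1, 2, 5).

D(w) has 5 cells with 2 SE-corners; essential set:

[(1, 3, 0), (2, 2, 0)]


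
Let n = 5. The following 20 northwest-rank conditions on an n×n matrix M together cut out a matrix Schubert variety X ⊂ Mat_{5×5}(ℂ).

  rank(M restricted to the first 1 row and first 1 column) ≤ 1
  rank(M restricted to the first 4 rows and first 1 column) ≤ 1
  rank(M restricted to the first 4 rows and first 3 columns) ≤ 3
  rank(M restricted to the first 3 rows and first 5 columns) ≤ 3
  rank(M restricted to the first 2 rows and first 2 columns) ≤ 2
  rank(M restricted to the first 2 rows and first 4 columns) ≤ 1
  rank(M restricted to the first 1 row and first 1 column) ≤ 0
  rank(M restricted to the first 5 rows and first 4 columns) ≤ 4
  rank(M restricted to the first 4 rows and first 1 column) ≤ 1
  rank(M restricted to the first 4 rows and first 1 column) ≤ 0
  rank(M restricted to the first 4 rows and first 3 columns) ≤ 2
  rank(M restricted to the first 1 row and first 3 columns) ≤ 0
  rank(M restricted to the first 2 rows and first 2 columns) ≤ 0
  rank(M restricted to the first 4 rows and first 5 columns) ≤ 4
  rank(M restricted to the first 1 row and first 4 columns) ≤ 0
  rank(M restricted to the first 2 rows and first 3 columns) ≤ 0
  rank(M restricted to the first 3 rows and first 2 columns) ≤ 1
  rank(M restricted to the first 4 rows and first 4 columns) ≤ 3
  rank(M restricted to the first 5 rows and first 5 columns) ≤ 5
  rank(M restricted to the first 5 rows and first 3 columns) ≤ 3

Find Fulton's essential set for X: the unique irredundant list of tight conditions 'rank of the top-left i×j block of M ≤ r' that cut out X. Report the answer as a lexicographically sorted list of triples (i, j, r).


Rank table r_w(5×5) implied by the 20 constraints:

  row 1: 0, 0, 0, 0, 1
  row 2: 0, 0, 0, 1, 2
  row 3: 0, 1, 1, 2, 3
  row 4: 0, 1, 2, 3, 4
  row 5: 1, 2, 3, 4, 5

so w = (5, 4, 2, 3, 1).

ℓ(w)=9; the 3 essential cells (i,j,r):

[(1, 4, 0), (2, 3, 0), (4, 1, 0)]


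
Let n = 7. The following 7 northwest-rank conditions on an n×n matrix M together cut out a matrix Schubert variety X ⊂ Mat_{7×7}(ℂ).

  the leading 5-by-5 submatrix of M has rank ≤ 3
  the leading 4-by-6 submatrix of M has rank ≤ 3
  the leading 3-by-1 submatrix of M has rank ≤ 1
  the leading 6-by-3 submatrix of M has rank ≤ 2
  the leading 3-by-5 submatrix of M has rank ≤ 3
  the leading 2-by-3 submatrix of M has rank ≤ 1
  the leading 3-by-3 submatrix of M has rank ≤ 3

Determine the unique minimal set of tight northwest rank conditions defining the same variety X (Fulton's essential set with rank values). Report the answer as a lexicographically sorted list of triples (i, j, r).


Reconstructing r_w from the 7 given conditions:

  R[1]: 1, 1, 1, 1, 1, 1, 1
  R[2]: 1, 1, 1, 2, 2, 2, 2
  R[3]: 1, 2, 2, 3, 3, 3, 3
  R[4]: 1, 2, 2, 3, 3, 3, 4
  R[5]: 1, 2, 2, 3, 3, 4, 5
  R[6]: 1, 2, 2, 3, 4, 5, 6
  R[7]: 1, 2, 3, 4, 5, 6, 7

reading off 1-entries of Δ²R: w = (1, 4, 2, 7, 6, 5, 3).

Rothe diagram D(w) (8 cells), 4 SE-corners (essential conditions):

[(2, 3, 1), (4, 6, 3), (5, 5, 3), (6, 3, 2)]


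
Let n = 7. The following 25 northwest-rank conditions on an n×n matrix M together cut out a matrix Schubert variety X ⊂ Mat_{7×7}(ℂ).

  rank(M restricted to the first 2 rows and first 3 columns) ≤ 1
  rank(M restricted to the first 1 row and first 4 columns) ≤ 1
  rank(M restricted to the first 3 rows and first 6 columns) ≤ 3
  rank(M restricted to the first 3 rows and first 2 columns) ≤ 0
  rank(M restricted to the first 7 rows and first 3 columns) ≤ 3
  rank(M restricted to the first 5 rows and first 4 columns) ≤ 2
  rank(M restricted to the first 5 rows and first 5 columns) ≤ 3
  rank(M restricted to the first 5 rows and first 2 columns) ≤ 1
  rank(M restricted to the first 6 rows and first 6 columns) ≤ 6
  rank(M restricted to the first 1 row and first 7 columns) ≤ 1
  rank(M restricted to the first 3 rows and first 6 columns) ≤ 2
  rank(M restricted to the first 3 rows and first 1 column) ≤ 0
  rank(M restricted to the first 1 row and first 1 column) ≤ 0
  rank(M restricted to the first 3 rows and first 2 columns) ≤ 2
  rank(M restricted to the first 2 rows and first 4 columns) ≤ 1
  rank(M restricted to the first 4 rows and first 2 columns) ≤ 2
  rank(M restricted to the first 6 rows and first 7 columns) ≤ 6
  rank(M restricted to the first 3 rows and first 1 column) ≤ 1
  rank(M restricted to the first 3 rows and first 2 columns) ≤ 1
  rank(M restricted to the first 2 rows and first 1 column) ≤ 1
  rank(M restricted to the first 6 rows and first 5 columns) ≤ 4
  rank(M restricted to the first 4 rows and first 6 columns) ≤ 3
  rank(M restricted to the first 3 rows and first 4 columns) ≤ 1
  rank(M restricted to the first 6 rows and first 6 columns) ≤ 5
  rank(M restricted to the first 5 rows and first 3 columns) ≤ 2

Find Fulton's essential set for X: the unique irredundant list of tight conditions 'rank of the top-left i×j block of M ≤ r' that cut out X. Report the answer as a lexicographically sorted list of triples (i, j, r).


Rank table r_w(7×7) implied by the 25 constraints:

  0 0 1 1 1 1 1
  0 0 1 1 2 2 2
  0 0 1 1 2 2 3
  1 1 2 2 3 3 4
  1 1 2 2 3 4 5
  1 2 3 3 4 5 6
  1 2 3 4 5 6 7

so w = (3, 5, 7, 1, 6, 2, 4).

D(w) has 11 cells with 5 SE-corners; essential set:

[(3, 2, 0), (3, 4, 1), (3, 6, 2), (5, 2, 1), (5, 4, 2)]


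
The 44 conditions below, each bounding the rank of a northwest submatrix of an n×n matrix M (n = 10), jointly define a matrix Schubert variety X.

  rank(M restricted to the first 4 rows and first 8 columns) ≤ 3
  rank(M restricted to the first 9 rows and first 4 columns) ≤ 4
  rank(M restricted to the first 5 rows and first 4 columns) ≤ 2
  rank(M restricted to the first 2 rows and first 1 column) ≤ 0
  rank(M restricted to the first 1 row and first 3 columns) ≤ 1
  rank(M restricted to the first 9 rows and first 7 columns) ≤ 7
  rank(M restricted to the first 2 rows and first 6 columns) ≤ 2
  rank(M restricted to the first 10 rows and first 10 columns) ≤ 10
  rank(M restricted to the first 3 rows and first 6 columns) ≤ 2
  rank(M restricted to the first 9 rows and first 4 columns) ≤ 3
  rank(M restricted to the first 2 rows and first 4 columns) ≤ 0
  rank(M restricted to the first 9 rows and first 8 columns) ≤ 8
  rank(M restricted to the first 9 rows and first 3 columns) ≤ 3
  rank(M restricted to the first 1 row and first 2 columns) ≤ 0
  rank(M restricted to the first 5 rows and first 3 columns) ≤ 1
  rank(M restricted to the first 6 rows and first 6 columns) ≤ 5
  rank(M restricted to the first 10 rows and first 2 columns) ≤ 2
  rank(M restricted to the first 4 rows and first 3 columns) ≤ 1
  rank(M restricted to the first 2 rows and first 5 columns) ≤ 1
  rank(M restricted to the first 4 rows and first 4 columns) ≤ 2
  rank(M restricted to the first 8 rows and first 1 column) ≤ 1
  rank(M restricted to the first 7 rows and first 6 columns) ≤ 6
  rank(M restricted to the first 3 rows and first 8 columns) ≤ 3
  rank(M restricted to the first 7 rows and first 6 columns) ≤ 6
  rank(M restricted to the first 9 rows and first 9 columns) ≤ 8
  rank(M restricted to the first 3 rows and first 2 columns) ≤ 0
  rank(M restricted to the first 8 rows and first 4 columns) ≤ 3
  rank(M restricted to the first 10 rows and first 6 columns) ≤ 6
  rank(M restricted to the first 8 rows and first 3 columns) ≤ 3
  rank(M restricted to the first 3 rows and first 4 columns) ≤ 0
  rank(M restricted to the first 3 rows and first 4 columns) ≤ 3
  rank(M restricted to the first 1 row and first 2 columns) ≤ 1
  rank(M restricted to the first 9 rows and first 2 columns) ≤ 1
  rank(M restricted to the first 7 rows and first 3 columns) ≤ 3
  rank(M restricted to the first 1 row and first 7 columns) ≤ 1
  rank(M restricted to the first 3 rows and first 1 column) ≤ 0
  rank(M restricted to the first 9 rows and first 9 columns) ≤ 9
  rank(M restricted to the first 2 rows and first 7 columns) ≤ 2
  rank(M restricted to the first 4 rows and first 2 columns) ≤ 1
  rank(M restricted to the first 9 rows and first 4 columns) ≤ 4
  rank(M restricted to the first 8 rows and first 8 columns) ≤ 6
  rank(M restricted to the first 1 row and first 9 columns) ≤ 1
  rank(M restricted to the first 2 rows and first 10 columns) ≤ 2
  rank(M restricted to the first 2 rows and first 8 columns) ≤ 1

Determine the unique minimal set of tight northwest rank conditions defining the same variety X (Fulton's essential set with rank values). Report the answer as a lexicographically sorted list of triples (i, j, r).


Rank table r_w(10×10) implied by the 44 constraints:

  row 1: 0, 0, 0, 0, 1, 1, 1, 1, 1, 1
  row 2: 0, 0, 0, 0, 1, 1, 1, 1, 2, 2
  row 3: 0, 0, 0, 0, 1, 2, 2, 2, 3, 3
  row 4: 1, 1, 1, 1, 2, 3, 3, 3, 4, 4
  row 5: 1, 1, 1, 2, 3, 4, 4, 4, 5, 5
  row 6: 1, 1, 2, 3, 4, 5, 5, 5, 6, 6
  row 7: 1, 1, 2, 3, 4, 5, 6, 6, 7, 7
  row 8: 1, 1, 2, 3, 4, 5, 6, 6, 7, 8
  row 9: 1, 1, 2, 3, 4, 5, 6, 7, 8, 9
  row 10: 1, 2, 3, 4, 5, 6, 7, 8, 9, 10

so w = (5, 9, 6, 1, 4, 3, 7, 10, 8, 2).

|D(w)|=22, |Ess(w)|=5:

[(2, 8, 1), (3, 4, 0), (5, 3, 1), (8, 8, 6), (9, 2, 1)]


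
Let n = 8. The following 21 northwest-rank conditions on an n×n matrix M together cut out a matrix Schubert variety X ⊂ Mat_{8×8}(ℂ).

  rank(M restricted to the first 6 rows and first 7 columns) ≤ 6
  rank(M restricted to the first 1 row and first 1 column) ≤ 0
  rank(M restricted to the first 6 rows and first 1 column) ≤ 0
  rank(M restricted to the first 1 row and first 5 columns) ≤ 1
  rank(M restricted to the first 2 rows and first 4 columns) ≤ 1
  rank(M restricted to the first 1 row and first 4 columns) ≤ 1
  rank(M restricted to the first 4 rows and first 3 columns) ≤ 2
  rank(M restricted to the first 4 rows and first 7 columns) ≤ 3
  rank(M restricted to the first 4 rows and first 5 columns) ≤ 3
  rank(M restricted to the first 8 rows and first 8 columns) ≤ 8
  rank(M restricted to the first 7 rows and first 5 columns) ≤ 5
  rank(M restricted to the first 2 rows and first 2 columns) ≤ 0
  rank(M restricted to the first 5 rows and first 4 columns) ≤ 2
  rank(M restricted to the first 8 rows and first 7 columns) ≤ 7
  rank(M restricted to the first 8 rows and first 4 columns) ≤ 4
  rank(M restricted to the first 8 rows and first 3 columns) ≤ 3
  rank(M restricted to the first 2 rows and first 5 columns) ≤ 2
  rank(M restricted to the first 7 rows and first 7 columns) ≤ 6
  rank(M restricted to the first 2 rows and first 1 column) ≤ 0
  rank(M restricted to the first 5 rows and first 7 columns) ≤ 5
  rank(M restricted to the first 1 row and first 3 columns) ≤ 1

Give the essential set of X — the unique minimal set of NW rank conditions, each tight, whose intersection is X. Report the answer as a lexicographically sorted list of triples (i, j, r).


Computing R[i][j] = min implied NW-rank bound (n=8, 21 conditions):

  R[1]: 0 0 1 1 1 1 1 1
  R[2]: 0 0 1 1 2 2 2 2
  R[3]: 0 1 2 2 3 3 3 3
  R[4]: 0 1 2 2 3 3 3 4
  R[5]: 0 1 2 2 3 4 4 5
  R[6]: 0 1 2 3 4 5 5 6
  R[7]: 1 2 3 4 5 6 6 7
  R[8]: 1 2 3 4 5 6 7 8

the unique w with this rank table is (3, 5, 2, 8, 6, 4, 1, 7).

D(w) has 13 cells with 5 SE-corners; essential set:

[(2, 2, 0), (2, 4, 1), (4, 7, 3), (5, 4, 2), (6, 1, 0)]


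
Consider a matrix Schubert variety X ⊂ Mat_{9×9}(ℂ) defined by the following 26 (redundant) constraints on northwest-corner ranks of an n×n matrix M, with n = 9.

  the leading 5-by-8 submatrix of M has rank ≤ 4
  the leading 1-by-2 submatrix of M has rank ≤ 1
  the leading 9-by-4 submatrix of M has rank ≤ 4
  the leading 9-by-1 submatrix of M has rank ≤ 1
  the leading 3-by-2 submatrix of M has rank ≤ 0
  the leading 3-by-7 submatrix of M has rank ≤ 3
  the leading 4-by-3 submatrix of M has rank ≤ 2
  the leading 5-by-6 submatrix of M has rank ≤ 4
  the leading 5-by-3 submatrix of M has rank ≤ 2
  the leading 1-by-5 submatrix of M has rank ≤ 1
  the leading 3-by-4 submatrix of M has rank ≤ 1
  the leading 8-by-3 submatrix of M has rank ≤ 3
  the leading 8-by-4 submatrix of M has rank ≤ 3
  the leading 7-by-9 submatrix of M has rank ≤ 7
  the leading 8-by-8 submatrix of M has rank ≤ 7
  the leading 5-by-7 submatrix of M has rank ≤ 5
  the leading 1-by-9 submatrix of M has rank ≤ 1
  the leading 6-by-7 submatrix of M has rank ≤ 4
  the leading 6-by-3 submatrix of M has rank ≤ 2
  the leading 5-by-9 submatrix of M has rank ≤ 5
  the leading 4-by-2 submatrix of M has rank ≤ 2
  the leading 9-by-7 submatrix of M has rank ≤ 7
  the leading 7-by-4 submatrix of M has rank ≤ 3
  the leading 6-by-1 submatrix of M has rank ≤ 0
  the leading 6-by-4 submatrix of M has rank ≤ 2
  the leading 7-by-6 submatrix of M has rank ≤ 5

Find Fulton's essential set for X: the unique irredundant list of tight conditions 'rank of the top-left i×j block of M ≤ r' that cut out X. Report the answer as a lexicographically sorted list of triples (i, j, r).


Computing R[i][j] = min implied NW-rank bound (n=9, 26 conditions):

  R[1]: 0  0  1  1  1  1  1  1  1
  R[2]: 0  0  1  1  2  2  2  2  2
  R[3]: 0  0  1  1  2  3  3  3  3
  R[4]: 0  1  2  2  3  4  4  4  4
  R[5]: 0  1  2  2  3  4  4  4  5
  R[6]: 0  1  2  2  3  4  4  5  6
  R[7]: 1  2  3  3  4  5  5  6  7
  R[8]: 1  2  3  3  4  5  6  7  8
  R[9]: 1  2  3  4  5  6  7  8  9

so w = (3, 5, 6, 2, 9, 8, 1, 7, 4).

ℓ(w)=17; the 7 essential cells (i,j,r):

[(3, 2, 0), (3, 4, 1), (5, 8, 4), (6, 1, 0), (6, 4, 2), (6, 7, 4), (8, 4, 3)]


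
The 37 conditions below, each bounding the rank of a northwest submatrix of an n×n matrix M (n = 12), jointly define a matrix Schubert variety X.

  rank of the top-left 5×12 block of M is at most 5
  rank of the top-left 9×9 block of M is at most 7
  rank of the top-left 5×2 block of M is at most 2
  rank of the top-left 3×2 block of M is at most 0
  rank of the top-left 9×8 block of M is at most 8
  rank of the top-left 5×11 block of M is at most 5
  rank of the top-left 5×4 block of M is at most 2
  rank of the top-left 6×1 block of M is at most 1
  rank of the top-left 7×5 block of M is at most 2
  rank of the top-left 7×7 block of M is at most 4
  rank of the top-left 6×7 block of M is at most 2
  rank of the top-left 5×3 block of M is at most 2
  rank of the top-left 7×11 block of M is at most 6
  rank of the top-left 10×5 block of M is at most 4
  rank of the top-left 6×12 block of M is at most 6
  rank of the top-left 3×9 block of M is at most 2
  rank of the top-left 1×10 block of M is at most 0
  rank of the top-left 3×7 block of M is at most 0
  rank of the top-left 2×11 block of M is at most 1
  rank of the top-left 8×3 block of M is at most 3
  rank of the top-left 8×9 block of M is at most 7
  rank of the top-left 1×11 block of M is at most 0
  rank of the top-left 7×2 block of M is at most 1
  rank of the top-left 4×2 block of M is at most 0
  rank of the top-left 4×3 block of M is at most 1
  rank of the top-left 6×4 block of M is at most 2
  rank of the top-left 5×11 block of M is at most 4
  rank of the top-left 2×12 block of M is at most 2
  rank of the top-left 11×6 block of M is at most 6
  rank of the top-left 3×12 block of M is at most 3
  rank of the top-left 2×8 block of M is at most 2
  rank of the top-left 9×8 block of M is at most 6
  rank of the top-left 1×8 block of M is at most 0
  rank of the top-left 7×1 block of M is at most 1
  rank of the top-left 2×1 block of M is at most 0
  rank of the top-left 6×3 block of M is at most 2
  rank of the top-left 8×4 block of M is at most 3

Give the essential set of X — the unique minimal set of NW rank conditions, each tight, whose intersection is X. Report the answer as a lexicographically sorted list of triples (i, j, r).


Propagating the 37 rank bounds to every northwest block:

  R[1]: 0 | 0 | 0 | 0 | 0 | 0 | 0 | 0 | 0 | 0 | 0 | 1
  R[2]: 0 | 0 | 0 | 0 | 0 | 0 | 0 | 1 | 1 | 1 | 1 | 2
  R[3]: 0 | 0 | 0 | 0 | 0 | 0 | 0 | 1 | 2 | 2 | 2 | 3
  R[4]: 0 | 0 | 1 | 1 | 1 | 1 | 1 | 2 | 3 | 3 | 3 | 4
  R[5]: 1 | 1 | 2 | 2 | 2 | 2 | 2 | 3 | 4 | 4 | 4 | 5
  R[6]: 1 | 1 | 2 | 2 | 2 | 2 | 2 | 3 | 4 | 5 | 5 | 6
  R[7]: 1 | 1 | 2 | 2 | 2 | 3 | 3 | 4 | 5 | 6 | 6 | 7
  R[8]: 1 | 2 | 3 | 3 | 3 | 4 | 4 | 5 | 6 | 7 | 7 | 8
  R[9]: 1 | 2 | 3 | 4 | 4 | 5 | 5 | 6 | 7 | 8 | 8 | 9
  R[10]: 1 | 2 | 3 | 4 | 4 | 5 | 6 | 7 | 8 | 9 | 9 | 10
  R[11]: 1 | 2 | 3 | 4 | 5 | 6 | 7 | 8 | 9 | 10 | 10 | 11
  R[12]: 1 | 2 | 3 | 4 | 5 | 6 | 7 | 8 | 9 | 10 | 11 | 12

reading off 1-entries of Δ²R: w = (12, 8, 9, 3, 1, 10, 6, 2, 4, 7, 5, 11).

Rothe diagram D(w) (36 cells), 7 SE-corners (essential conditions):

[(1, 11, 0), (3, 7, 0), (4, 2, 0), (6, 7, 2), (7, 2, 1), (7, 5, 2), (10, 5, 4)]


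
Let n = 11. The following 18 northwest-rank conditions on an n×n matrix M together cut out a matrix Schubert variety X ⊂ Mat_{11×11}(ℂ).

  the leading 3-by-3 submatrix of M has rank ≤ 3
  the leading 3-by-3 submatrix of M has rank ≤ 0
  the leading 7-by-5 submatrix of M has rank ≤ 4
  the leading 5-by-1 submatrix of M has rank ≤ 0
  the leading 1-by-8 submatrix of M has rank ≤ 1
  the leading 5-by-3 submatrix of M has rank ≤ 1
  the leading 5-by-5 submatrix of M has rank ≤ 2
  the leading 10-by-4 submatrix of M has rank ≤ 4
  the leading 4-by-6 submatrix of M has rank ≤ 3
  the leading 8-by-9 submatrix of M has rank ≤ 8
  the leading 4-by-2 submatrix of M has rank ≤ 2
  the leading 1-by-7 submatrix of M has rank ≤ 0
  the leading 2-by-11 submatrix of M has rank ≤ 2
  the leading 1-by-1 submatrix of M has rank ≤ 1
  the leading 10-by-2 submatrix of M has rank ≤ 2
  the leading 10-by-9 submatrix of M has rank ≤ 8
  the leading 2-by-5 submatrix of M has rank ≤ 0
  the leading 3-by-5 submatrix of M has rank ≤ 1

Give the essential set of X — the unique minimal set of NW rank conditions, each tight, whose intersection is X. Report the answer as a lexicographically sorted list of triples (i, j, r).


Reconstructing r_w from the 18 given conditions:

  row 1: 0  0  0  0  0  0  0  1  1  1  1
  row 2: 0  0  0  0  0  1  1  2  2  2  2
  row 3: 0  0  0  1  1  2  2  3  3  3  3
  row 4: 0  1  1  2  2  3  3  4  4  4  4
  row 5: 0  1  1  2  2  3  4  5  5  5  5
  row 6: 1  2  2  3  3  4  5  6  6  6  6
  row 7: 1  2  3  4  4  5  6  7  7  7  7
  row 8: 1  2  3  4  5  6  7  8  8  8  8
  row 9: 1  2  3  4  5  6  7  8  8  9  9
  row 10: 1  2  3  4  5  6  7  8  8  9  10
  row 11: 1  2  3  4  5  6  7  8  9  10  11

hence w(1..11) = (8, 6, 4, 2, 7, 1, 3, 5, 10, 11, 9).

|D(w)|=21, |Ess(w)|=7:

[(1, 7, 0), (2, 5, 0), (3, 3, 0), (5, 1, 0), (5, 3, 1), (5, 5, 2), (10, 9, 8)]


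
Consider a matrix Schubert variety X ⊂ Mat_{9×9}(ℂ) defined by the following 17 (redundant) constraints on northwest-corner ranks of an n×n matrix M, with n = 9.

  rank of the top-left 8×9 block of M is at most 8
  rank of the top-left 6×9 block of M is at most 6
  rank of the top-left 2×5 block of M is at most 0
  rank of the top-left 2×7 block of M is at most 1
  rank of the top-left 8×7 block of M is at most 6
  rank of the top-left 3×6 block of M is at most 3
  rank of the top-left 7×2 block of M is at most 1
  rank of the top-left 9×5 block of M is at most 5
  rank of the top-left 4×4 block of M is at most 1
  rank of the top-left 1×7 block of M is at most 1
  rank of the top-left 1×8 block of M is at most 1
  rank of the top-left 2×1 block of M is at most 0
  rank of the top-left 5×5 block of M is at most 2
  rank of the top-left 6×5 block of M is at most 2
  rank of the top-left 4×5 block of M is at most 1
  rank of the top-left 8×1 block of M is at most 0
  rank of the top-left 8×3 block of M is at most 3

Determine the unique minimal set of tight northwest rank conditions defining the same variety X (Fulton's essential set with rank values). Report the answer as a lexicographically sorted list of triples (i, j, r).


Rank table r_w(9×9) implied by the 17 constraints:

  row 1: 0 0 0 0 0 1 1 1 1
  row 2: 0 0 0 0 0 1 1 2 2
  row 3: 0 1 1 1 1 2 2 3 3
  row 4: 0 1 1 1 1 2 3 4 4
  row 5: 0 1 2 2 2 3 4 5 5
  row 6: 0 1 2 2 2 3 4 5 6
  row 7: 0 1 2 3 3 4 5 6 7
  row 8: 0 1 2 3 4 5 6 7 8
  row 9: 1 2 3 4 5 6 7 8 9

so w = (6, 8, 2, 7, 3, 9, 4, 5, 1).

5 SE-corners of the 22-cell Rothe diagram give Ess(w):

[(2, 5, 0), (2, 7, 1), (4, 5, 1), (6, 5, 2), (8, 1, 0)]


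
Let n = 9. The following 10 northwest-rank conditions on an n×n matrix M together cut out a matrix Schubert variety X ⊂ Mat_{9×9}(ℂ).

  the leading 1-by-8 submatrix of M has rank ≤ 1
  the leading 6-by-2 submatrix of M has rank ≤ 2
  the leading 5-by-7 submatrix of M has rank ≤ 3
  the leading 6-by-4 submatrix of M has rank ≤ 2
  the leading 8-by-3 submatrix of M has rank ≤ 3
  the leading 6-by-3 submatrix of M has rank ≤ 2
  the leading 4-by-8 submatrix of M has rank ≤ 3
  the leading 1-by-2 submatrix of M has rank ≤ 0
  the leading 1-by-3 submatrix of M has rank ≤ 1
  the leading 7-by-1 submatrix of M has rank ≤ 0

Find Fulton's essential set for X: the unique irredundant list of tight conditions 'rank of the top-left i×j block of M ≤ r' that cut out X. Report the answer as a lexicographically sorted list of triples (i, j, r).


Recovering R(i,j) via the rank-extension bound from the 10 conditions:

  0 | 0 | 1 | 1 | 1 | 1 | 1 | 1 | 1
  0 | 1 | 2 | 2 | 2 | 2 | 2 | 2 | 2
  0 | 1 | 2 | 2 | 3 | 3 | 3 | 3 | 3
  0 | 1 | 2 | 2 | 3 | 3 | 3 | 3 | 4
  0 | 1 | 2 | 2 | 3 | 3 | 3 | 4 | 5
  0 | 1 | 2 | 2 | 3 | 4 | 4 | 5 | 6
  0 | 1 | 2 | 3 | 4 | 5 | 5 | 6 | 7
  1 | 2 | 3 | 4 | 5 | 6 | 6 | 7 | 8
  1 | 2 | 3 | 4 | 5 | 6 | 7 | 8 | 9

reading off 1-entries of Δ²R: w = (3, 2, 5, 9, 8, 6, 4, 1, 7).

|D(w)|=17, |Ess(w)|=5:

[(1, 2, 0), (4, 8, 3), (5, 7, 3), (6, 4, 2), (7, 1, 0)]


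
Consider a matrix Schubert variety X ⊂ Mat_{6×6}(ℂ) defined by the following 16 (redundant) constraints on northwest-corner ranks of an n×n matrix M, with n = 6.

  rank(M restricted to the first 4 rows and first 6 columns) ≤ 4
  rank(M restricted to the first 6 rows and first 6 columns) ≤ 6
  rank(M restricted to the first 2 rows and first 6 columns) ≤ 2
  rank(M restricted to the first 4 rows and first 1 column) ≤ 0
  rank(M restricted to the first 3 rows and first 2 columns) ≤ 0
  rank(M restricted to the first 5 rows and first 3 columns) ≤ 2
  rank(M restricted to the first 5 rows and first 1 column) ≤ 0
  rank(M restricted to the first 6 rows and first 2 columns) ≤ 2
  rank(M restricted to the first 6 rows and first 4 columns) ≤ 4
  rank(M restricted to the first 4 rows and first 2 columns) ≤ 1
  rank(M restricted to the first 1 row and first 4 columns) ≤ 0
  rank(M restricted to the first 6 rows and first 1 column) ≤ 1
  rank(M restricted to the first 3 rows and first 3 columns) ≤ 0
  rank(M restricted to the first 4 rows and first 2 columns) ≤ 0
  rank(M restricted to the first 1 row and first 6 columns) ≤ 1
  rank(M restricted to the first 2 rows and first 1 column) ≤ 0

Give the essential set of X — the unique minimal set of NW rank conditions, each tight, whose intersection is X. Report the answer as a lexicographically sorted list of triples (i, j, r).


Reconstructing r_w from the 16 given conditions:

  R[1]: 0 | 0 | 0 | 0 | 1 | 1
  R[2]: 0 | 0 | 0 | 1 | 2 | 2
  R[3]: 0 | 0 | 0 | 1 | 2 | 3
  R[4]: 0 | 0 | 1 | 2 | 3 | 4
  R[5]: 0 | 1 | 2 | 3 | 4 | 5
  R[6]: 1 | 2 | 3 | 4 | 5 | 6

hence w(1..6) = (5, 4, 6, 3, 2, 1).

Fulton essential set (4 of the 13 Rothe cells):

[(1, 4, 0), (3, 3, 0), (4, 2, 0), (5, 1, 0)]


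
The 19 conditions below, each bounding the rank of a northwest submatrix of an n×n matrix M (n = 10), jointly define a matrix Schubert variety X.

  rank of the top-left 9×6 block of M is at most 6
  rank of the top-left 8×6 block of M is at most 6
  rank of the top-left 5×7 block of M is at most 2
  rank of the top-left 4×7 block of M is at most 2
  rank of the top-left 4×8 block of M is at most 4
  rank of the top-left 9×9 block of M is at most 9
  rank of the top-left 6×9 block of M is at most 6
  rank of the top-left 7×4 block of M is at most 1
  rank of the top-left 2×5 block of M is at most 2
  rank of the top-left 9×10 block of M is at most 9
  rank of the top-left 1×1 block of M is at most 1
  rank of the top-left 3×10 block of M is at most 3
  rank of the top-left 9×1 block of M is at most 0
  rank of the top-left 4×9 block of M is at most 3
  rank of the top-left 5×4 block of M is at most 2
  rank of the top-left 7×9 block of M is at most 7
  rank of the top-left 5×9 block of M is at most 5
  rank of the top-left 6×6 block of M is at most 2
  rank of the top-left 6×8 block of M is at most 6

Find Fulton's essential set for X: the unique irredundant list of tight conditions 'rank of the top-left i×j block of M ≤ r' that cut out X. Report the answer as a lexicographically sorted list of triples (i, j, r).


Propagating the 19 rank bounds to every northwest block:

  row 1: 0, 1, 1, 1, 1, 1, 1, 1, 1, 1
  row 2: 0, 1, 1, 1, 2, 2, 2, 2, 2, 2
  row 3: 0, 1, 1, 1, 2, 2, 2, 3, 3, 3
  row 4: 0, 1, 1, 1, 2, 2, 2, 3, 3, 4
  row 5: 0, 1, 1, 1, 2, 2, 2, 3, 4, 5
  row 6: 0, 1, 1, 1, 2, 2, 3, 4, 5, 6
  row 7: 0, 1, 1, 1, 2, 3, 4, 5, 6, 7
  row 8: 0, 1, 2, 2, 3, 4, 5, 6, 7, 8
  row 9: 0, 1, 2, 3, 4, 5, 6, 7, 8, 9
  row 10: 1, 2, 3, 4, 5, 6, 7, 8, 9, 10

second differences of R give the permutation w = (2, 5, 8, 10, 9, 7, 6, 3, 4, 1).

D(w) has 29 cells with 5 SE-corners; essential set:

[(4, 9, 3), (5, 7, 2), (6, 6, 2), (7, 4, 1), (9, 1, 0)]


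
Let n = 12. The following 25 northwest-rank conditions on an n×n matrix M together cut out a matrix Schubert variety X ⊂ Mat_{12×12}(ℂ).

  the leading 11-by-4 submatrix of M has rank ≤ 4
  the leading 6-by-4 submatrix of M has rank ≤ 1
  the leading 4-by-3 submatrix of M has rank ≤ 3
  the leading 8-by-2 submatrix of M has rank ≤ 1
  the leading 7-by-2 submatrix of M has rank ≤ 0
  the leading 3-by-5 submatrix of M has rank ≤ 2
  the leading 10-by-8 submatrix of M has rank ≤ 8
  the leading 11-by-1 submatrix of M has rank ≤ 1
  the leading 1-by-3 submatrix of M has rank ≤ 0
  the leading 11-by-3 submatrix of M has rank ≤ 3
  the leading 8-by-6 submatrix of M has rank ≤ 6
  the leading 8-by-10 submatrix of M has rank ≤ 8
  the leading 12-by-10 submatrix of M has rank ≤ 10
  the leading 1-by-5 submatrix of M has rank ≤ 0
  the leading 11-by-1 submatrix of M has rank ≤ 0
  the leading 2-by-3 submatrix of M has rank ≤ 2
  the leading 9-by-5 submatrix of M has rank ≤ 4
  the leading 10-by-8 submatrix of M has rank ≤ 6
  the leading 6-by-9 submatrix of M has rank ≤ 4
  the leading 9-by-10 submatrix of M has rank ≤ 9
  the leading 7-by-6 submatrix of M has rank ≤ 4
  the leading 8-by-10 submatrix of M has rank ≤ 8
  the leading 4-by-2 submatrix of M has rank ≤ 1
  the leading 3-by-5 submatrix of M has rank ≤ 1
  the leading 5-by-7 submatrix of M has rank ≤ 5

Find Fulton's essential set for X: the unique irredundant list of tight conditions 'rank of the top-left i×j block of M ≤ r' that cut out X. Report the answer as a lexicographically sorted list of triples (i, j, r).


Propagating the 25 rank bounds to every northwest block:

  row 1: 0 | 0 | 0 | 0 | 0 | 1 | 1 | 1 | 1 | 1 | 1 | 1
  row 2: 0 | 0 | 1 | 1 | 1 | 2 | 2 | 2 | 2 | 2 | 2 | 2
  row 3: 0 | 0 | 1 | 1 | 1 | 2 | 3 | 3 | 3 | 3 | 3 | 3
  row 4: 0 | 0 | 1 | 1 | 2 | 3 | 4 | 4 | 4 | 4 | 4 | 4
  row 5: 0 | 0 | 1 | 1 | 2 | 3 | 4 | 4 | 4 | 5 | 5 | 5
  row 6: 0 | 0 | 1 | 1 | 2 | 3 | 4 | 4 | 4 | 5 | 6 | 6
  row 7: 0 | 0 | 1 | 2 | 3 | 4 | 5 | 5 | 5 | 6 | 7 | 7
  row 8: 0 | 1 | 2 | 3 | 4 | 5 | 6 | 6 | 6 | 7 | 8 | 8
  row 9: 0 | 1 | 2 | 3 | 4 | 5 | 6 | 6 | 7 | 8 | 9 | 9
  row 10: 0 | 1 | 2 | 3 | 4 | 5 | 6 | 6 | 7 | 8 | 9 | 10
  row 11: 0 | 1 | 2 | 3 | 4 | 5 | 6 | 7 | 8 | 9 | 10 | 11
  row 12: 1 | 2 | 3 | 4 | 5 | 6 | 7 | 8 | 9 | 10 | 11 | 12

so w = (6, 3, 7, 5, 10, 11, 4, 2, 9, 12, 8, 1).

7 SE-corners of the 32-cell Rothe diagram give Ess(w):

[(1, 5, 0), (3, 5, 1), (6, 4, 1), (6, 9, 4), (7, 2, 0), (10, 8, 6), (11, 1, 0)]
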